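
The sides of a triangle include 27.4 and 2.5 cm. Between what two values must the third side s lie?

24.9 < s < 29.9

By the triangle inequality, s must be less than 27.4 + 2.5 = 29.9 and greater than |27.4 − 2.5| = 24.9.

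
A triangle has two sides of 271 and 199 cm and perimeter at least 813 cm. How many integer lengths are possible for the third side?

Triangle inequality: 72 < x < 470. Perimeter ≥ 813 gives x ≥ 813 − 271 − 199 = 343.
So 343 ≤ x < 470; integers 343 through 469: 127 values.

127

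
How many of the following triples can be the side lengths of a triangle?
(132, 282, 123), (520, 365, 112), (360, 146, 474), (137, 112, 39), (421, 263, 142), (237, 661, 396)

(123,132,282): 123+132 ≤ 282 → not valid
(112,365,520): 112+365 ≤ 520 → not valid
(146,360,474): 146+360 > 474 → valid
(39,112,137): 39+112 > 137 → valid
(142,263,421): 142+263 ≤ 421 → not valid
(237,396,661): 237+396 ≤ 661 → not valid
2 of the 6 triples form a triangle.

2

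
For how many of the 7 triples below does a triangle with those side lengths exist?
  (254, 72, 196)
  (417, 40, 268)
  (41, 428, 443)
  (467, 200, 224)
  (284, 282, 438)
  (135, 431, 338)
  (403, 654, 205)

4

(72,196,254): 72+196 > 254 → valid
(40,268,417): 40+268 ≤ 417 → not valid
(41,428,443): 41+428 > 443 → valid
(200,224,467): 200+224 ≤ 467 → not valid
(282,284,438): 282+284 > 438 → valid
(135,338,431): 135+338 > 431 → valid
(205,403,654): 205+403 ≤ 654 → not valid
4 of the 7 triples form a triangle.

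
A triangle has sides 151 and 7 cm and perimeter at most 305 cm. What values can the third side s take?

Triangle inequality alone gives 144 < s < 158.
The perimeter condition gives s ≤ 305 − 151 − 7 = 147.
Intersecting the two: 144 < s ≤ 147.

144 < s ≤ 147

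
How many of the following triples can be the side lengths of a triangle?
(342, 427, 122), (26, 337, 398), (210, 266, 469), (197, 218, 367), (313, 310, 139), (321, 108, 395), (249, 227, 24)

6

(122,342,427): 122+342 > 427 → valid
(26,337,398): 26+337 ≤ 398 → not valid
(210,266,469): 210+266 > 469 → valid
(197,218,367): 197+218 > 367 → valid
(139,310,313): 139+310 > 313 → valid
(108,321,395): 108+321 > 395 → valid
(24,227,249): 24+227 > 249 → valid
6 of the 7 triples form a triangle.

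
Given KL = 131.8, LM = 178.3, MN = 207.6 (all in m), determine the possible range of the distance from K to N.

The maximum is all hops collinear in one direction: 131.8 + 178.3 + 207.6 = 517.7.
The longest hop is 207.6; the others sum to 310.1. Since 207.6 ≤ 310.1, the path can fold back on itself completely, so the minimum distance is 0.

0 ≤ KN ≤ 517.7 m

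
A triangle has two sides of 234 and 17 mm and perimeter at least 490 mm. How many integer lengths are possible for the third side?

12

Triangle inequality: 217 < x < 251. Perimeter ≥ 490 gives x ≥ 490 − 234 − 17 = 239.
So 239 ≤ x < 251; integers 239 through 250: 12 values.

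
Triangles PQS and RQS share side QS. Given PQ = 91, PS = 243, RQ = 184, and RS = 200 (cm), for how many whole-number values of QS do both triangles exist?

From triangle PQS: 152 < QS < 334.
From triangle RQS: 16 < QS < 384.
Intersection: 152 < QS < 334, so integers 153 through 333: 181 values.

181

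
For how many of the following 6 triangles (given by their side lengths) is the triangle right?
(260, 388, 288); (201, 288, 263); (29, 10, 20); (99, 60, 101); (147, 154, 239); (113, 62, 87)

1

(260,388,288): 260²+288² = 150544 = 388² → right
(201,288,263): 201²+263² = 109570 > 82944 = 288² → acute
(29,10,20): 10²+20² = 500 < 841 = 29² → obtuse
(99,60,101): 60²+99² = 13401 > 10201 = 101² → acute
(147,154,239): 147²+154² = 45325 < 57121 = 239² → obtuse
(113,62,87): 62²+87² = 11413 < 12769 = 113² → obtuse
1 of the 6 is right.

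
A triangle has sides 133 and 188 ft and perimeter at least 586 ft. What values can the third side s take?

265 ≤ s < 321 ft

Triangle inequality alone gives 55 < s < 321.
The perimeter condition gives s ≥ 586 − 133 − 188 = 265.
Intersecting the two: 265 ≤ s < 321.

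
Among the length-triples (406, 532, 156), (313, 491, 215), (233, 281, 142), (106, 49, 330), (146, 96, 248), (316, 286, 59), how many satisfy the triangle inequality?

4

(156,406,532): 156+406 > 532 → valid
(215,313,491): 215+313 > 491 → valid
(142,233,281): 142+233 > 281 → valid
(49,106,330): 49+106 ≤ 330 → not valid
(96,146,248): 96+146 ≤ 248 → not valid
(59,286,316): 59+286 > 316 → valid
4 of the 6 triples form a triangle.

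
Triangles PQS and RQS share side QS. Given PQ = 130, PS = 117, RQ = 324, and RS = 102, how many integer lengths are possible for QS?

24

From triangle PQS: 13 < QS < 247.
From triangle RQS: 222 < QS < 426.
Intersection: 222 < QS < 247, so integers 223 through 246: 24 values.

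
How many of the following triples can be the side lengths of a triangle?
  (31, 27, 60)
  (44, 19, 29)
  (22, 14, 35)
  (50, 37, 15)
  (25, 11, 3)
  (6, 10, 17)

(27,31,60): 27+31 ≤ 60 → not valid
(19,29,44): 19+29 > 44 → valid
(14,22,35): 14+22 > 35 → valid
(15,37,50): 15+37 > 50 → valid
(3,11,25): 3+11 ≤ 25 → not valid
(6,10,17): 6+10 ≤ 17 → not valid
3 of the 6 triples form a triangle.

3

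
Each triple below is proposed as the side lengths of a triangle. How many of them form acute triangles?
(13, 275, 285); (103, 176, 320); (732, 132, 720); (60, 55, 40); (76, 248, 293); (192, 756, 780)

1

(13,275,285): 13²+275² = 75794 < 81225 = 285² → obtuse
(103,176,320): 103+176 ≤ 320, not a triangle
(732,132,720): 132²+720² = 535824 = 732² → right
(60,55,40): 40²+55² = 4625 > 3600 = 60² → acute
(76,248,293): 76²+248² = 67280 < 85849 = 293² → obtuse
(192,756,780): 192²+756² = 608400 = 780² → right
1 of the 6 is acute.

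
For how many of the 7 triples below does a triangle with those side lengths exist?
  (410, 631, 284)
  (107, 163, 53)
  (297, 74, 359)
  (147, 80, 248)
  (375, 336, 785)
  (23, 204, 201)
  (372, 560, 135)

(284,410,631): 284+410 > 631 → valid
(53,107,163): 53+107 ≤ 163 → not valid
(74,297,359): 74+297 > 359 → valid
(80,147,248): 80+147 ≤ 248 → not valid
(336,375,785): 336+375 ≤ 785 → not valid
(23,201,204): 23+201 > 204 → valid
(135,372,560): 135+372 ≤ 560 → not valid
3 of the 7 triples form a triangle.

3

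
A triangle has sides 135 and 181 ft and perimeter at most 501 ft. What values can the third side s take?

Triangle inequality alone gives 46 < s < 316.
The perimeter condition gives s ≤ 501 − 135 − 181 = 185.
Intersecting the two: 46 < s ≤ 185.

46 < s ≤ 185 ft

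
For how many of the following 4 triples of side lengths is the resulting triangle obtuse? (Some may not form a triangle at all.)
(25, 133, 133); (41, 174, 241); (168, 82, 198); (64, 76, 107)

(25,133,133): 25²+133² = 18314 > 17689 = 133² → acute
(41,174,241): 41+174 ≤ 241, not a triangle
(168,82,198): 82²+168² = 34948 < 39204 = 198² → obtuse
(64,76,107): 64²+76² = 9872 < 11449 = 107² → obtuse
2 of the 4 are obtuse.

2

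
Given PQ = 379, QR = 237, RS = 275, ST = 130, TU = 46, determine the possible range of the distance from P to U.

0 ≤ PU ≤ 1067

The maximum is all hops collinear in one direction: 379 + 237 + 275 + 130 + 46 = 1067.
The longest hop is 379; the others sum to 688. Since 379 ≤ 688, the path can fold back on itself completely, so the minimum distance is 0.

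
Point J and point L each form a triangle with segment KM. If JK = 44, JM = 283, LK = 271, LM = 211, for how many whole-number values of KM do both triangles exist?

87

From triangle JKM: 239 < KM < 327.
From triangle LKM: 60 < KM < 482.
Intersection: 239 < KM < 327, so integers 240 through 326: 87 values.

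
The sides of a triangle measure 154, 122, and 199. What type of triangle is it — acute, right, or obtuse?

obtuse

Compare the square of the longest side to the sum of squares of the other two: 122² + 154² = 38600 < 39601 = 199².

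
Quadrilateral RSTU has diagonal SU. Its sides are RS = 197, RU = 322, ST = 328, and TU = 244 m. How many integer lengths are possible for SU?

393

From triangle RSU: 125 < SU < 519.
From triangle TSU: 84 < SU < 572.
Intersection: 125 < SU < 519, so integers 126 through 518: 393 values.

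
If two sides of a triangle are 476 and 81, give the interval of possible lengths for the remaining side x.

395 < x < 557

By the triangle inequality, x must be less than 476 + 81 = 557 and greater than |476 − 81| = 395.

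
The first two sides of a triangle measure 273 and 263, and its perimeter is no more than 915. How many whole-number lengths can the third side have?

369

Triangle inequality: 10 < x < 536. Perimeter ≤ 915 gives x ≤ 915 − 273 − 263 = 379.
So 10 < x ≤ 379; integers 11 through 379: 369 values.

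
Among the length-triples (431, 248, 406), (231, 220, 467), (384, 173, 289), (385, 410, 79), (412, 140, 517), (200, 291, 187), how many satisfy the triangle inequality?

(248,406,431): 248+406 > 431 → valid
(220,231,467): 220+231 ≤ 467 → not valid
(173,289,384): 173+289 > 384 → valid
(79,385,410): 79+385 > 410 → valid
(140,412,517): 140+412 > 517 → valid
(187,200,291): 187+200 > 291 → valid
5 of the 6 triples form a triangle.

5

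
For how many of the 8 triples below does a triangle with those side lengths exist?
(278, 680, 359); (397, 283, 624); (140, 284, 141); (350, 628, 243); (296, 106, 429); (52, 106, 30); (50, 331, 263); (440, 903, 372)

(278,359,680): 278+359 ≤ 680 → not valid
(283,397,624): 283+397 > 624 → valid
(140,141,284): 140+141 ≤ 284 → not valid
(243,350,628): 243+350 ≤ 628 → not valid
(106,296,429): 106+296 ≤ 429 → not valid
(30,52,106): 30+52 ≤ 106 → not valid
(50,263,331): 50+263 ≤ 331 → not valid
(372,440,903): 372+440 ≤ 903 → not valid
1 of the 8 triples forms a triangle.

1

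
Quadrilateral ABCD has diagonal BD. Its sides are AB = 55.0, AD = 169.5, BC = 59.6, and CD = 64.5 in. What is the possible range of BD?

From triangle ABD: |55.0 − 169.5| < BD < 55.0 + 169.5, i.e. 114.5 < BD < 224.5.
From triangle CBD: 4.9 < BD < 124.1.
Both must hold, so BD lies in the intersection.

114.5 < BD < 124.1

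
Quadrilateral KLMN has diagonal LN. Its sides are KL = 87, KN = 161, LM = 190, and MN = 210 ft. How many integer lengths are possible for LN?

From triangle KLN: 74 < LN < 248.
From triangle MLN: 20 < LN < 400.
Intersection: 74 < LN < 248, so integers 75 through 247: 173 values.

173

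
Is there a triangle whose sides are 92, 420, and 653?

The longest side is 653, but the other two sum to only 512.
512 < 653, so the triangle inequality fails.

No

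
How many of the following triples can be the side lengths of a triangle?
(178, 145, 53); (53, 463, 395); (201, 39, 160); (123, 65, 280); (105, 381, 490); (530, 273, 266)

2

(53,145,178): 53+145 > 178 → valid
(53,395,463): 53+395 ≤ 463 → not valid
(39,160,201): 39+160 ≤ 201 → not valid
(65,123,280): 65+123 ≤ 280 → not valid
(105,381,490): 105+381 ≤ 490 → not valid
(266,273,530): 266+273 > 530 → valid
2 of the 6 triples form a triangle.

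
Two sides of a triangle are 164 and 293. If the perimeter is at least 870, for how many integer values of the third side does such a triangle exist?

Triangle inequality: 129 < x < 457. Perimeter ≥ 870 gives x ≥ 870 − 164 − 293 = 413.
So 413 ≤ x < 457; integers 413 through 456: 44 values.

44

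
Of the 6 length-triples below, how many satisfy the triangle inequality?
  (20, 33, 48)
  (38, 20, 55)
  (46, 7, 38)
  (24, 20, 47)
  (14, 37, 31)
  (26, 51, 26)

4

(20,33,48): 20+33 > 48 → valid
(20,38,55): 20+38 > 55 → valid
(7,38,46): 7+38 ≤ 46 → not valid
(20,24,47): 20+24 ≤ 47 → not valid
(14,31,37): 14+31 > 37 → valid
(26,26,51): 26+26 > 51 → valid
4 of the 6 triples form a triangle.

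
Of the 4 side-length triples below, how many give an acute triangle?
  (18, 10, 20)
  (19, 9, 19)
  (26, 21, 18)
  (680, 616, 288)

(18,10,20): 10²+18² = 424 > 400 = 20² → acute
(19,9,19): 9²+19² = 442 > 361 = 19² → acute
(26,21,18): 18²+21² = 765 > 676 = 26² → acute
(680,616,288): 288²+616² = 462400 = 680² → right
3 of the 4 are acute.

3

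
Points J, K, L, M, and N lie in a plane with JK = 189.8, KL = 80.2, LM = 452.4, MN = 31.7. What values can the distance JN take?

The maximum is all hops collinear in one direction: 189.8 + 80.2 + 452.4 + 31.7 = 754.1.
The longest hop is 452.4; the others sum to 301.7. Folding the others back against it leaves at least 452.4 − 301.7 = 150.7.

150.7 ≤ JN ≤ 754.1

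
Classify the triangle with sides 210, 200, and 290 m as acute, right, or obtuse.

Compare the square of the longest side to the sum of squares of the other two: 200² + 210² = 84100 = 290².

right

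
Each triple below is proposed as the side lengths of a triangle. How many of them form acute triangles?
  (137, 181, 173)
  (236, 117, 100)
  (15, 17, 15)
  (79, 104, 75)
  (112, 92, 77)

(137,181,173): 137²+173² = 48698 > 32761 = 181² → acute
(236,117,100): 100+117 ≤ 236, not a triangle
(15,17,15): 15²+15² = 450 > 289 = 17² → acute
(79,104,75): 75²+79² = 11866 > 10816 = 104² → acute
(112,92,77): 77²+92² = 14393 > 12544 = 112² → acute
4 of the 5 are acute.

4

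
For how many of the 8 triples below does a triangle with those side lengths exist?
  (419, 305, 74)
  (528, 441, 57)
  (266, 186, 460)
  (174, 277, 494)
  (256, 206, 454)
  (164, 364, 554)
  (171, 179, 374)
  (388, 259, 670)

(74,305,419): 74+305 ≤ 419 → not valid
(57,441,528): 57+441 ≤ 528 → not valid
(186,266,460): 186+266 ≤ 460 → not valid
(174,277,494): 174+277 ≤ 494 → not valid
(206,256,454): 206+256 > 454 → valid
(164,364,554): 164+364 ≤ 554 → not valid
(171,179,374): 171+179 ≤ 374 → not valid
(259,388,670): 259+388 ≤ 670 → not valid
1 of the 8 triples forms a triangle.

1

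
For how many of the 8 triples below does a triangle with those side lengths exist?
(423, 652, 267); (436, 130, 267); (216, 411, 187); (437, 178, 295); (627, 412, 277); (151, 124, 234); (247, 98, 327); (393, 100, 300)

(267,423,652): 267+423 > 652 → valid
(130,267,436): 130+267 ≤ 436 → not valid
(187,216,411): 187+216 ≤ 411 → not valid
(178,295,437): 178+295 > 437 → valid
(277,412,627): 277+412 > 627 → valid
(124,151,234): 124+151 > 234 → valid
(98,247,327): 98+247 > 327 → valid
(100,300,393): 100+300 > 393 → valid
6 of the 8 triples form a triangle.

6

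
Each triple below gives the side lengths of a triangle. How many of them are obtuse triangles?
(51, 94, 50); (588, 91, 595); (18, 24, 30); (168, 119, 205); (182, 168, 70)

(51,94,50): 50²+51² = 5101 < 8836 = 94² → obtuse
(588,91,595): 91²+588² = 354025 = 595² → right
(18,24,30): 18²+24² = 900 = 30² → right
(168,119,205): 119²+168² = 42385 > 42025 = 205² → acute
(182,168,70): 70²+168² = 33124 = 182² → right
1 of the 5 is obtuse.

1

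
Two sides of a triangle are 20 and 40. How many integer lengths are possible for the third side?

The third side lies in the open interval (20, 60).
Integers from 21 to 59 inclusive: 59 − 21 + 1 = 39.

39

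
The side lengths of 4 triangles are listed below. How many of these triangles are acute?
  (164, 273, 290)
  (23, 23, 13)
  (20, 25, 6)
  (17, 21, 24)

3

(164,273,290): 164²+273² = 101425 > 84100 = 290² → acute
(23,23,13): 13²+23² = 698 > 529 = 23² → acute
(20,25,6): 6²+20² = 436 < 625 = 25² → obtuse
(17,21,24): 17²+21² = 730 > 576 = 24² → acute
3 of the 4 are acute.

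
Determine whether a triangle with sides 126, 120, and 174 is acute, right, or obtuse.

Compare the square of the longest side to the sum of squares of the other two: 120² + 126² = 30276 = 174².

right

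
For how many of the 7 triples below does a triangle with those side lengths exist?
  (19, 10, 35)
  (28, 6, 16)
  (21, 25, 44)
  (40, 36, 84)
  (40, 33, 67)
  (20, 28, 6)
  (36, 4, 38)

3

(10,19,35): 10+19 ≤ 35 → not valid
(6,16,28): 6+16 ≤ 28 → not valid
(21,25,44): 21+25 > 44 → valid
(36,40,84): 36+40 ≤ 84 → not valid
(33,40,67): 33+40 > 67 → valid
(6,20,28): 6+20 ≤ 28 → not valid
(4,36,38): 4+36 > 38 → valid
3 of the 7 triples form a triangle.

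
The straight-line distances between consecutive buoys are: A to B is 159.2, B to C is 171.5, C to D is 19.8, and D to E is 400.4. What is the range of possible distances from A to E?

49.9 ≤ AE ≤ 750.9

The maximum is all hops collinear in one direction: 159.2 + 171.5 + 19.8 + 400.4 = 750.9.
The longest hop is 400.4; the others sum to 350.5. Folding the others back against it leaves at least 400.4 − 350.5 = 49.9.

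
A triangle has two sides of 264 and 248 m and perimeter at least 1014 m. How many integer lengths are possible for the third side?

Triangle inequality: 16 < x < 512. Perimeter ≥ 1014 gives x ≥ 1014 − 264 − 248 = 502.
So 502 ≤ x < 512; integers 502 through 511: 10 values.

10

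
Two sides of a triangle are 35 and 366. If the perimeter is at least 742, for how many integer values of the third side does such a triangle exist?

60

Triangle inequality: 331 < x < 401. Perimeter ≥ 742 gives x ≥ 742 − 35 − 366 = 341.
So 341 ≤ x < 401; integers 341 through 400: 60 values.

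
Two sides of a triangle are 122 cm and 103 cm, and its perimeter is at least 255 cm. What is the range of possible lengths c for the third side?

Triangle inequality alone gives 19 < c < 225.
The perimeter condition gives c ≥ 255 − 122 − 103 = 30.
Intersecting the two: 30 ≤ c < 225.

30 ≤ c < 225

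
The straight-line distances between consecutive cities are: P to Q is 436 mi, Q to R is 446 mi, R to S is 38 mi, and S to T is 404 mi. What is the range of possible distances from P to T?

0 ≤ PT ≤ 1324 mi

The maximum is all hops collinear in one direction: 436 + 446 + 38 + 404 = 1324.
The longest hop is 446; the others sum to 878. Since 446 ≤ 878, the path can fold back on itself completely, so the minimum distance is 0.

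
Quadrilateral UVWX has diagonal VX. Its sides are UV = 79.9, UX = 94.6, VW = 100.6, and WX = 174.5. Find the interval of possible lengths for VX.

73.9 < VX < 174.5

From triangle UVX: |79.9 − 94.6| < VX < 79.9 + 94.6, i.e. 14.7 < VX < 174.5.
From triangle WVX: 73.9 < VX < 275.1.
Both must hold, so VX lies in the intersection.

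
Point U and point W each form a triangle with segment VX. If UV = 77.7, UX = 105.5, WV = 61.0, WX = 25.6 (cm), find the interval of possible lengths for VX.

From triangle UVX: |77.7 − 105.5| < VX < 77.7 + 105.5, i.e. 27.8 < VX < 183.2.
From triangle WVX: 35.4 < VX < 86.6.
Both must hold, so VX lies in the intersection.

35.4 < VX < 86.6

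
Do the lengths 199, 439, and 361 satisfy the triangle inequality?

The longest side is 439, and the other two sum to 560.
Since 560 > 439, the triangle inequality holds.

Yes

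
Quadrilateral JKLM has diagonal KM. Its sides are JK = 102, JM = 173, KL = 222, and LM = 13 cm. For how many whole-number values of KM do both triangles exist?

25

From triangle JKM: 71 < KM < 275.
From triangle LKM: 209 < KM < 235.
Intersection: 209 < KM < 235, so integers 210 through 234: 25 values.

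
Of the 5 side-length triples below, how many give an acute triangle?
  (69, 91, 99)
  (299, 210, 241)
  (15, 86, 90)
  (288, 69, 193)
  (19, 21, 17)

(69,91,99): 69²+91² = 13042 > 9801 = 99² → acute
(299,210,241): 210²+241² = 102181 > 89401 = 299² → acute
(15,86,90): 15²+86² = 7621 < 8100 = 90² → obtuse
(288,69,193): 69+193 ≤ 288, not a triangle
(19,21,17): 17²+19² = 650 > 441 = 21² → acute
3 of the 5 are acute.

3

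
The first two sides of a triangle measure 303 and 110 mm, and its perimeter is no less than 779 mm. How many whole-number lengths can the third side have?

47

Triangle inequality: 193 < x < 413. Perimeter ≥ 779 gives x ≥ 779 − 303 − 110 = 366.
So 366 ≤ x < 413; integers 366 through 412: 47 values.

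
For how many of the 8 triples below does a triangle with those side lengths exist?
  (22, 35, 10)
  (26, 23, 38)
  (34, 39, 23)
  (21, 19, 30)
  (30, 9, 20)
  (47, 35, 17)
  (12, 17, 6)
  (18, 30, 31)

6

(10,22,35): 10+22 ≤ 35 → not valid
(23,26,38): 23+26 > 38 → valid
(23,34,39): 23+34 > 39 → valid
(19,21,30): 19+21 > 30 → valid
(9,20,30): 9+20 ≤ 30 → not valid
(17,35,47): 17+35 > 47 → valid
(6,12,17): 6+12 > 17 → valid
(18,30,31): 18+30 > 31 → valid
6 of the 8 triples form a triangle.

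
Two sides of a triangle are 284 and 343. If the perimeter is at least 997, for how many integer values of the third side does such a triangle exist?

257

Triangle inequality: 59 < x < 627. Perimeter ≥ 997 gives x ≥ 997 − 284 − 343 = 370.
So 370 ≤ x < 627; integers 370 through 626: 257 values.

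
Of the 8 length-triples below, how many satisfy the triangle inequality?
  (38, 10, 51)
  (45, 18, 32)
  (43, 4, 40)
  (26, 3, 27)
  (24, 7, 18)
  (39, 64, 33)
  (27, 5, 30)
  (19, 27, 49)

(10,38,51): 10+38 ≤ 51 → not valid
(18,32,45): 18+32 > 45 → valid
(4,40,43): 4+40 > 43 → valid
(3,26,27): 3+26 > 27 → valid
(7,18,24): 7+18 > 24 → valid
(33,39,64): 33+39 > 64 → valid
(5,27,30): 5+27 > 30 → valid
(19,27,49): 19+27 ≤ 49 → not valid
6 of the 8 triples form a triangle.

6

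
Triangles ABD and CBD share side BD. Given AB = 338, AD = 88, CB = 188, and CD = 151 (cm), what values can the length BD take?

From triangle ABD: |338 − 88| < BD < 338 + 88, i.e. 250 < BD < 426.
From triangle CBD: 37 < BD < 339.
Both must hold, so BD lies in the intersection.

250 < BD < 339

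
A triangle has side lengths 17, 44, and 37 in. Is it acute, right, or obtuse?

Compare the square of the longest side to the sum of squares of the other two: 17² + 37² = 1658 < 1936 = 44².

obtuse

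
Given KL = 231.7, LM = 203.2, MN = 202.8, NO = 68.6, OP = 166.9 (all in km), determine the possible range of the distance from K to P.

0 ≤ KP ≤ 873.2 km

The maximum is all hops collinear in one direction: 231.7 + 203.2 + 202.8 + 68.6 + 166.9 = 873.2.
The longest hop is 231.7; the others sum to 641.5. Since 231.7 ≤ 641.5, the path can fold back on itself completely, so the minimum distance is 0.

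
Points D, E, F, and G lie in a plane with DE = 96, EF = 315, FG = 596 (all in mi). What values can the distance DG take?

The maximum is all hops collinear in one direction: 96 + 315 + 596 = 1007.
The longest hop is 596; the others sum to 411. Folding the others back against it leaves at least 596 − 411 = 185.

185 ≤ DG ≤ 1007 mi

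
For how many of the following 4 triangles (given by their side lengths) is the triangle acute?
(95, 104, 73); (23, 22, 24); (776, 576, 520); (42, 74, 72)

3

(95,104,73): 73²+95² = 14354 > 10816 = 104² → acute
(23,22,24): 22²+23² = 1013 > 576 = 24² → acute
(776,576,520): 520²+576² = 602176 = 776² → right
(42,74,72): 42²+72² = 6948 > 5476 = 74² → acute
3 of the 4 are acute.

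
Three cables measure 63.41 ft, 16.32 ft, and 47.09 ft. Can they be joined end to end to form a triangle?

The two shorter sides sum to 63.41, exactly equal to the longest side 63.41.
That gives only a degenerate (flat) triangle — the inequality must be strict.

No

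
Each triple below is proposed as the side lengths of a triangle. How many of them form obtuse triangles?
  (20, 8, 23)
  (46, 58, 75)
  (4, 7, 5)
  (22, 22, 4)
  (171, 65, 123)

4

(20,8,23): 8²+20² = 464 < 529 = 23² → obtuse
(46,58,75): 46²+58² = 5480 < 5625 = 75² → obtuse
(4,7,5): 4²+5² = 41 < 49 = 7² → obtuse
(22,22,4): 4²+22² = 500 > 484 = 22² → acute
(171,65,123): 65²+123² = 19354 < 29241 = 171² → obtuse
4 of the 5 are obtuse.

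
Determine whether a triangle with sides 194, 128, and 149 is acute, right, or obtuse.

acute

Compare the square of the longest side to the sum of squares of the other two: 128² + 149² = 38585 > 37636 = 194².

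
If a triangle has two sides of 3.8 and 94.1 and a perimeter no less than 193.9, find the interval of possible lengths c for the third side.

Triangle inequality alone gives 90.3 < c < 97.9.
The perimeter condition gives c ≥ 193.9 − 3.8 − 94.1 = 96.0.
Intersecting the two: 96.0 ≤ c < 97.9.

96.0 ≤ c < 97.9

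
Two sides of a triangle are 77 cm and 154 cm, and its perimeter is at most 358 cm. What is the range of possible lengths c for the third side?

Triangle inequality alone gives 77 < c < 231.
The perimeter condition gives c ≤ 358 − 77 − 154 = 127.
Intersecting the two: 77 < c ≤ 127.

77 < c ≤ 127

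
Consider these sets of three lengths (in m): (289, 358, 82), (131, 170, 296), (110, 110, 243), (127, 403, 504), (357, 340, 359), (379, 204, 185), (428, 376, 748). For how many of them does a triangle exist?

(82,289,358): 82+289 > 358 → valid
(131,170,296): 131+170 > 296 → valid
(110,110,243): 110+110 ≤ 243 → not valid
(127,403,504): 127+403 > 504 → valid
(340,357,359): 340+357 > 359 → valid
(185,204,379): 185+204 > 379 → valid
(376,428,748): 376+428 > 748 → valid
6 of the 7 triples form a triangle.

6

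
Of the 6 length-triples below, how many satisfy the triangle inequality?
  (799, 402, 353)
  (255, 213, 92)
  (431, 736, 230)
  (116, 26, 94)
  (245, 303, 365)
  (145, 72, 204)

4

(353,402,799): 353+402 ≤ 799 → not valid
(92,213,255): 92+213 > 255 → valid
(230,431,736): 230+431 ≤ 736 → not valid
(26,94,116): 26+94 > 116 → valid
(245,303,365): 245+303 > 365 → valid
(72,145,204): 72+145 > 204 → valid
4 of the 6 triples form a triangle.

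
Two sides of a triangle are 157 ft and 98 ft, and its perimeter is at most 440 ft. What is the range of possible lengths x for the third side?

Triangle inequality alone gives 59 < x < 255.
The perimeter condition gives x ≤ 440 − 157 − 98 = 185.
Intersecting the two: 59 < x ≤ 185.

59 < x ≤ 185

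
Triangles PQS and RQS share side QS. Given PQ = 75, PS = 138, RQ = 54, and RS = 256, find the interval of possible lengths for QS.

202 < QS < 213

From triangle PQS: |75 − 138| < QS < 75 + 138, i.e. 63 < QS < 213.
From triangle RQS: 202 < QS < 310.
Both must hold, so QS lies in the intersection.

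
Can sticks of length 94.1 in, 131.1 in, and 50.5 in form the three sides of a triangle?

Yes

The longest side is 131.1, and the other two sum to 144.6.
Since 144.6 > 131.1, the triangle inequality holds.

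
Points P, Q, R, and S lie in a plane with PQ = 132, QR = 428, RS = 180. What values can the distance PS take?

116 ≤ PS ≤ 740

The maximum is all hops collinear in one direction: 132 + 428 + 180 = 740.
The longest hop is 428; the others sum to 312. Folding the others back against it leaves at least 428 − 312 = 116.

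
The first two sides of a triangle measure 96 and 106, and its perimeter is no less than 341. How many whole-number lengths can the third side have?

Triangle inequality: 10 < x < 202. Perimeter ≥ 341 gives x ≥ 341 − 96 − 106 = 139.
So 139 ≤ x < 202; integers 139 through 201: 63 values.

63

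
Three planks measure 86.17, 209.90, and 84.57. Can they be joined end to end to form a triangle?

The longest side is 209.90, but the other two sum to only 170.74.
170.74 < 209.90, so the triangle inequality fails.

No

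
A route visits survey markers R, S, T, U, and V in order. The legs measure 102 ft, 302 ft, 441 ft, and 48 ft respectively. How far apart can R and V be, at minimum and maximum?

0 ≤ RV ≤ 893 ft

The maximum is all hops collinear in one direction: 102 + 302 + 441 + 48 = 893.
The longest hop is 441; the others sum to 452. Since 441 ≤ 452, the path can fold back on itself completely, so the minimum distance is 0.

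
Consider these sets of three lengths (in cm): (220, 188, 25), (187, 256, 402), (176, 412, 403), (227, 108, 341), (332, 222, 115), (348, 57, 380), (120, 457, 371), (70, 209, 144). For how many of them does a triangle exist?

(25,188,220): 25+188 ≤ 220 → not valid
(187,256,402): 187+256 > 402 → valid
(176,403,412): 176+403 > 412 → valid
(108,227,341): 108+227 ≤ 341 → not valid
(115,222,332): 115+222 > 332 → valid
(57,348,380): 57+348 > 380 → valid
(120,371,457): 120+371 > 457 → valid
(70,144,209): 70+144 > 209 → valid
6 of the 8 triples form a triangle.

6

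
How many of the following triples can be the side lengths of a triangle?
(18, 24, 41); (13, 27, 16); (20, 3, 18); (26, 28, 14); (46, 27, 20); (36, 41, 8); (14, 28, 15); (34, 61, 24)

7

(18,24,41): 18+24 > 41 → valid
(13,16,27): 13+16 > 27 → valid
(3,18,20): 3+18 > 20 → valid
(14,26,28): 14+26 > 28 → valid
(20,27,46): 20+27 > 46 → valid
(8,36,41): 8+36 > 41 → valid
(14,15,28): 14+15 > 28 → valid
(24,34,61): 24+34 ≤ 61 → not valid
7 of the 8 triples form a triangle.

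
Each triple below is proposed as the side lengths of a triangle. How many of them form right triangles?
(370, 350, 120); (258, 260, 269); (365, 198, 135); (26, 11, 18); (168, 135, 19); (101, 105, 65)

1

(370,350,120): 120²+350² = 136900 = 370² → right
(258,260,269): 258²+260² = 134164 > 72361 = 269² → acute
(365,198,135): 135+198 ≤ 365, not a triangle
(26,11,18): 11²+18² = 445 < 676 = 26² → obtuse
(168,135,19): 19+135 ≤ 168, not a triangle
(101,105,65): 65²+101² = 14426 > 11025 = 105² → acute
1 of the 6 is right.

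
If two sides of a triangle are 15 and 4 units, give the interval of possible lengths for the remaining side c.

By the triangle inequality, c must be less than 15 + 4 = 19 and greater than |15 − 4| = 11.

11 < c < 19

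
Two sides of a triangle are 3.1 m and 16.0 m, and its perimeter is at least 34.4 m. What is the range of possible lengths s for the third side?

Triangle inequality alone gives 12.9 < s < 19.1.
The perimeter condition gives s ≥ 34.4 − 3.1 − 16.0 = 15.3.
Intersecting the two: 15.3 ≤ s < 19.1.

15.3 ≤ s < 19.1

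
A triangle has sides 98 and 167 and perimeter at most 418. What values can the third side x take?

69 < x ≤ 153

Triangle inequality alone gives 69 < x < 265.
The perimeter condition gives x ≤ 418 − 98 − 167 = 153.
Intersecting the two: 69 < x ≤ 153.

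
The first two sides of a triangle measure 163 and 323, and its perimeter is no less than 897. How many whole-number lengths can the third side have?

Triangle inequality: 160 < x < 486. Perimeter ≥ 897 gives x ≥ 897 − 163 − 323 = 411.
So 411 ≤ x < 486; integers 411 through 485: 75 values.

75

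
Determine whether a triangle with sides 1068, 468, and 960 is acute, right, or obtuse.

Compare the square of the longest side to the sum of squares of the other two: 468² + 960² = 1140624 = 1068².

right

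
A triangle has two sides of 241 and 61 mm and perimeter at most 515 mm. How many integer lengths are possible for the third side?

33

Triangle inequality: 180 < x < 302. Perimeter ≤ 515 gives x ≤ 515 − 241 − 61 = 213.
So 180 < x ≤ 213; integers 181 through 213: 33 values.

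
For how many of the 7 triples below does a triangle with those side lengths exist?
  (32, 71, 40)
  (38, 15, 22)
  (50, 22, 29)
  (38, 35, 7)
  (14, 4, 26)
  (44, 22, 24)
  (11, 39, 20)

4

(32,40,71): 32+40 > 71 → valid
(15,22,38): 15+22 ≤ 38 → not valid
(22,29,50): 22+29 > 50 → valid
(7,35,38): 7+35 > 38 → valid
(4,14,26): 4+14 ≤ 26 → not valid
(22,24,44): 22+24 > 44 → valid
(11,20,39): 11+20 ≤ 39 → not valid
4 of the 7 triples form a triangle.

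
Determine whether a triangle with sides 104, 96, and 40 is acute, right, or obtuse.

right

Compare the square of the longest side to the sum of squares of the other two: 40² + 96² = 10816 = 104².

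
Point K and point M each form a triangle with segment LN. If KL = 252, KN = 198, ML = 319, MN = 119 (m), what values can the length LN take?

From triangle KLN: |252 − 198| < LN < 252 + 198, i.e. 54 < LN < 450.
From triangle MLN: 200 < LN < 438.
Both must hold, so LN lies in the intersection.

200 < LN < 438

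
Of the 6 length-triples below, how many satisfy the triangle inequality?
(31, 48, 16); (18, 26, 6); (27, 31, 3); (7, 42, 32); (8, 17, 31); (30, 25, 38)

(16,31,48): 16+31 ≤ 48 → not valid
(6,18,26): 6+18 ≤ 26 → not valid
(3,27,31): 3+27 ≤ 31 → not valid
(7,32,42): 7+32 ≤ 42 → not valid
(8,17,31): 8+17 ≤ 31 → not valid
(25,30,38): 25+30 > 38 → valid
1 of the 6 triples forms a triangle.

1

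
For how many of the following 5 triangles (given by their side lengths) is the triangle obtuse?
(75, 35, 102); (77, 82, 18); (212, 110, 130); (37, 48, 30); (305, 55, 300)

(75,35,102): 35²+75² = 6850 < 10404 = 102² → obtuse
(77,82,18): 18²+77² = 6253 < 6724 = 82² → obtuse
(212,110,130): 110²+130² = 29000 < 44944 = 212² → obtuse
(37,48,30): 30²+37² = 2269 < 2304 = 48² → obtuse
(305,55,300): 55²+300² = 93025 = 305² → right
4 of the 5 are obtuse.

4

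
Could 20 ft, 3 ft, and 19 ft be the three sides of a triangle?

Yes

The longest side is 20, and the other two sum to 22.
Since 22 > 20, the triangle inequality holds.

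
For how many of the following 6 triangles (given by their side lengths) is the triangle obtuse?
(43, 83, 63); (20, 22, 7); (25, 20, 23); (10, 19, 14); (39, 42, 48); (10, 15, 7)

4

(43,83,63): 43²+63² = 5818 < 6889 = 83² → obtuse
(20,22,7): 7²+20² = 449 < 484 = 22² → obtuse
(25,20,23): 20²+23² = 929 > 625 = 25² → acute
(10,19,14): 10²+14² = 296 < 361 = 19² → obtuse
(39,42,48): 39²+42² = 3285 > 2304 = 48² → acute
(10,15,7): 7²+10² = 149 < 225 = 15² → obtuse
4 of the 6 are obtuse.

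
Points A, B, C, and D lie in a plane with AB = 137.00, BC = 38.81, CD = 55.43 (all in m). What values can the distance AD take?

The maximum is all hops collinear in one direction: 137.00 + 38.81 + 55.43 = 231.24.
The longest hop is 137.00; the others sum to 94.24. Folding the others back against it leaves at least 137.00 − 94.24 = 42.76.

42.76 ≤ AD ≤ 231.24 m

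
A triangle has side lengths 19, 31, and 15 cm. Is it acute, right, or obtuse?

Compare the square of the longest side to the sum of squares of the other two: 15² + 19² = 586 < 961 = 31².

obtuse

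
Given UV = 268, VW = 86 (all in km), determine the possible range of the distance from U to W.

By the triangle inequality, |268 − 86| ≤ UW ≤ 268 + 86.

182 ≤ UW ≤ 354 km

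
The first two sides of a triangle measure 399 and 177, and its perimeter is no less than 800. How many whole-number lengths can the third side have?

Triangle inequality: 222 < x < 576. Perimeter ≥ 800 gives x ≥ 800 − 399 − 177 = 224.
So 224 ≤ x < 576; integers 224 through 575: 352 values.

352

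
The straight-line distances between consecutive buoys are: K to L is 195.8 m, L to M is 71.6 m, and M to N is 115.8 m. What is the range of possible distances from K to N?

8.4 ≤ KN ≤ 383.2 m

The maximum is all hops collinear in one direction: 195.8 + 71.6 + 115.8 = 383.2.
The longest hop is 195.8; the others sum to 187.4. Folding the others back against it leaves at least 195.8 − 187.4 = 8.4.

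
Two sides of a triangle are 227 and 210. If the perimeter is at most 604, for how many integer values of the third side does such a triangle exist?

150

Triangle inequality: 17 < x < 437. Perimeter ≤ 604 gives x ≤ 604 − 227 − 210 = 167.
So 17 < x ≤ 167; integers 18 through 167: 150 values.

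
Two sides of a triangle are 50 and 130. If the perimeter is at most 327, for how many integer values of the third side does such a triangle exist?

67

Triangle inequality: 80 < x < 180. Perimeter ≤ 327 gives x ≤ 327 − 50 − 130 = 147.
So 80 < x ≤ 147; integers 81 through 147: 67 values.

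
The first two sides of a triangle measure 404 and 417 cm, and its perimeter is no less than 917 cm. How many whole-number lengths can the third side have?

725

Triangle inequality: 13 < x < 821. Perimeter ≥ 917 gives x ≥ 917 − 404 − 417 = 96.
So 96 ≤ x < 821; integers 96 through 820: 725 values.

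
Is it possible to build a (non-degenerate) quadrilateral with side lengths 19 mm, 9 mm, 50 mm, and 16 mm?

No

For a quadrilateral, each side must be shorter than the sum of the others.
Here the longest side is 50, but the remaining 3 sides sum to only 44.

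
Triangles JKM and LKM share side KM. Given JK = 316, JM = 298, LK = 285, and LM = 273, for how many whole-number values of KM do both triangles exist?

539

From triangle JKM: 18 < KM < 614.
From triangle LKM: 12 < KM < 558.
Intersection: 18 < KM < 558, so integers 19 through 557: 539 values.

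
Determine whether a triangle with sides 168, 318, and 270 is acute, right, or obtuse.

right

Compare the square of the longest side to the sum of squares of the other two: 168² + 270² = 101124 = 318².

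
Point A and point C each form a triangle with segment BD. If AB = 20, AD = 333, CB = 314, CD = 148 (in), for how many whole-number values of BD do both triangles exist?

From triangle ABD: 313 < BD < 353.
From triangle CBD: 166 < BD < 462.
Intersection: 313 < BD < 353, so integers 314 through 352: 39 values.

39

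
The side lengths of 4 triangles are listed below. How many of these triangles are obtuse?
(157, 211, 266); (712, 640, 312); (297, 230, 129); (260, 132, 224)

2

(157,211,266): 157²+211² = 69170 < 70756 = 266² → obtuse
(712,640,312): 312²+640² = 506944 = 712² → right
(297,230,129): 129²+230² = 69541 < 88209 = 297² → obtuse
(260,132,224): 132²+224² = 67600 = 260² → right
2 of the 4 are obtuse.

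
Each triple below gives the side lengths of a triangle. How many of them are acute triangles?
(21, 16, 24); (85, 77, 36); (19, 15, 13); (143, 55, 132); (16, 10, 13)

(21,16,24): 16²+21² = 697 > 576 = 24² → acute
(85,77,36): 36²+77² = 7225 = 85² → right
(19,15,13): 13²+15² = 394 > 361 = 19² → acute
(143,55,132): 55²+132² = 20449 = 143² → right
(16,10,13): 10²+13² = 269 > 256 = 16² → acute
3 of the 5 are acute.

3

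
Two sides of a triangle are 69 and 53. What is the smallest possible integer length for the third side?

17

The third side must be strictly greater than |69 − 53| = 16.
The smallest integer above 16 is 17.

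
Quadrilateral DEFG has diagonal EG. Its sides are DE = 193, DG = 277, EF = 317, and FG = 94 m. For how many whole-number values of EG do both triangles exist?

187

From triangle DEG: 84 < EG < 470.
From triangle FEG: 223 < EG < 411.
Intersection: 223 < EG < 411, so integers 224 through 410: 187 values.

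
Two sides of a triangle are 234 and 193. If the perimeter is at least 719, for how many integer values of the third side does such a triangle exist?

Triangle inequality: 41 < x < 427. Perimeter ≥ 719 gives x ≥ 719 − 234 − 193 = 292.
So 292 ≤ x < 427; integers 292 through 426: 135 values.

135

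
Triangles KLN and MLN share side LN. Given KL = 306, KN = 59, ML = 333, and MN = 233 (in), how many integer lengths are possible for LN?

From triangle KLN: 247 < LN < 365.
From triangle MLN: 100 < LN < 566.
Intersection: 247 < LN < 365, so integers 248 through 364: 117 values.

117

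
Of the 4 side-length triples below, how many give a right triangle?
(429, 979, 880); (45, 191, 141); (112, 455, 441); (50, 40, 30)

(429,979,880): 429²+880² = 958441 = 979² → right
(45,191,141): 45+141 ≤ 191, not a triangle
(112,455,441): 112²+441² = 207025 = 455² → right
(50,40,30): 30²+40² = 2500 = 50² → right
3 of the 4 are right.

3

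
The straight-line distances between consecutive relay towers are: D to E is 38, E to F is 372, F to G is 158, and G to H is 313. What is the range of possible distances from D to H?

The maximum is all hops collinear in one direction: 38 + 372 + 158 + 313 = 881.
The longest hop is 372; the others sum to 509. Since 372 ≤ 509, the path can fold back on itself completely, so the minimum distance is 0.

0 ≤ DH ≤ 881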